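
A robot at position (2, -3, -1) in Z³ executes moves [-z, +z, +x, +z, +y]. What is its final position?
(3, -2, 0)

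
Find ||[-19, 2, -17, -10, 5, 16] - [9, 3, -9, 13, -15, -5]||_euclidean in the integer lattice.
47.1063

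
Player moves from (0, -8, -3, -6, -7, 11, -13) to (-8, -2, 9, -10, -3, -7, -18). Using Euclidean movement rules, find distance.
25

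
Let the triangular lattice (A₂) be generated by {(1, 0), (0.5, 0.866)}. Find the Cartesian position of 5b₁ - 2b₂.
(4, -1.732)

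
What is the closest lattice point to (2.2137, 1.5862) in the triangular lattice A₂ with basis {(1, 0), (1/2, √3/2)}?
(2, 1.732)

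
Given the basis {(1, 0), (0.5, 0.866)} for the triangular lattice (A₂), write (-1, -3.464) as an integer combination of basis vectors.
b₁ - 4b₂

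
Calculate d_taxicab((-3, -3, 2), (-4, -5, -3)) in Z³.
8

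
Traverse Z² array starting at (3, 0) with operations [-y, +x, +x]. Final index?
(5, -1)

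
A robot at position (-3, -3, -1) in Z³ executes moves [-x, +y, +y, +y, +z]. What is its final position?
(-4, 0, 0)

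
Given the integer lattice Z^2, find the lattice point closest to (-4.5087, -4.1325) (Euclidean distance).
(-5, -4)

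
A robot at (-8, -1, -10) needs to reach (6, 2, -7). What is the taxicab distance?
20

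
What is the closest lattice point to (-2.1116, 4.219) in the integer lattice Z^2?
(-2, 4)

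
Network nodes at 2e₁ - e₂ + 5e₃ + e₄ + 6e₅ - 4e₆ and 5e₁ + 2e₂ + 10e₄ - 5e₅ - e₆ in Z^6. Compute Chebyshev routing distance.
11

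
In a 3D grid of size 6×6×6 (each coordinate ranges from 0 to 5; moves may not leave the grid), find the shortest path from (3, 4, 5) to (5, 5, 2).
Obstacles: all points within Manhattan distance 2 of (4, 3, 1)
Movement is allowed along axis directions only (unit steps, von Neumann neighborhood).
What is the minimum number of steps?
6
(one shortest path: (3, 4, 5) → (4, 4, 5) → (5, 4, 5) → (5, 5, 5) → (5, 5, 4) → (5, 5, 3) → (5, 5, 2))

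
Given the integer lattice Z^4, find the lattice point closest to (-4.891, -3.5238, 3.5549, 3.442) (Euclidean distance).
(-5, -4, 4, 3)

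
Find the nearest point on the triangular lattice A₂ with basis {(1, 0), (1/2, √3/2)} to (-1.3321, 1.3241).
(-1.5, 0.866)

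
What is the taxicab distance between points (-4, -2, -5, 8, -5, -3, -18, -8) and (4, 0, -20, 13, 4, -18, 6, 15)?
101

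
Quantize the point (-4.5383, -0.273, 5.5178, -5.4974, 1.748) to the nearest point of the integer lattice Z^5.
(-5, 0, 6, -5, 2)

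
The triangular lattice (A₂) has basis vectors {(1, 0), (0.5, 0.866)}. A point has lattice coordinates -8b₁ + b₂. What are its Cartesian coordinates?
(-7.5, 0.866)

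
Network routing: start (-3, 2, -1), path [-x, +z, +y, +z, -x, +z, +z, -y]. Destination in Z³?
(-5, 2, 3)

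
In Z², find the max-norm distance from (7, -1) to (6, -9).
8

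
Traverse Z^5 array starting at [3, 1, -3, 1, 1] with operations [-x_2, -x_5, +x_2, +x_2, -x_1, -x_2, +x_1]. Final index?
(3, 1, -3, 1, 0)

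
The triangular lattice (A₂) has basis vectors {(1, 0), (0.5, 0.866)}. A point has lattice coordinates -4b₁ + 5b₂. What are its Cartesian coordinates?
(-1.5, 4.33)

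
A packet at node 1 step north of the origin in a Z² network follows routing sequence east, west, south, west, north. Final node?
(-1, 1)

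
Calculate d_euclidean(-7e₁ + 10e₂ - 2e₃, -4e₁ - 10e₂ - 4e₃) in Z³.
20.3224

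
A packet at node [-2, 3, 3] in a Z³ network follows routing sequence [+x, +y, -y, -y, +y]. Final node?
(-1, 3, 3)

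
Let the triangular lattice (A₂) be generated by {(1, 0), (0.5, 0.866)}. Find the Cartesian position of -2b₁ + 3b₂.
(-0.5, 2.598)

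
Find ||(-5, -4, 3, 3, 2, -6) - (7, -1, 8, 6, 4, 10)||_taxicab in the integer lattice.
41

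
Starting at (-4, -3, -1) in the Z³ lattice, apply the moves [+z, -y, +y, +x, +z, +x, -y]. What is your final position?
(-2, -4, 1)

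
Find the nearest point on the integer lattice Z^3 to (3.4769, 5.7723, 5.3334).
(3, 6, 5)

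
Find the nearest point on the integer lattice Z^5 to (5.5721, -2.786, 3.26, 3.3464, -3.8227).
(6, -3, 3, 3, -4)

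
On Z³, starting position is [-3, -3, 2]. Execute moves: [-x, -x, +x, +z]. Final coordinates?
(-4, -3, 3)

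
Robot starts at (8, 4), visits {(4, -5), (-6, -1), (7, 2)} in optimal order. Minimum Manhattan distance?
27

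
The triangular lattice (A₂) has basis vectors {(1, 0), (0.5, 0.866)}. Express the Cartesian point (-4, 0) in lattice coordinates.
-4b₁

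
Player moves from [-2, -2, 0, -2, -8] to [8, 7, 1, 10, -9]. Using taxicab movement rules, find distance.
33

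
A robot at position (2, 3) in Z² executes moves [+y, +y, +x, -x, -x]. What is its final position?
(1, 5)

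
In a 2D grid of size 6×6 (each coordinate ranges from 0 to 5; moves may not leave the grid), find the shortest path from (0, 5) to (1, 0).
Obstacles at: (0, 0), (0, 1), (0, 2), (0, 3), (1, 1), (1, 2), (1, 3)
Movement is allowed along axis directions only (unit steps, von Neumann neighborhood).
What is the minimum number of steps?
8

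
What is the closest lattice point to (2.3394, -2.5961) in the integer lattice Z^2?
(2, -3)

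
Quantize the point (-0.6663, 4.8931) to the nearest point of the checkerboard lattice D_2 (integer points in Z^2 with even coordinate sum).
(-1, 5)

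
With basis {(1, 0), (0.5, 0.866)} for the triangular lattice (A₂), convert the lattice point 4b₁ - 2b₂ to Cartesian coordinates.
(3, -1.732)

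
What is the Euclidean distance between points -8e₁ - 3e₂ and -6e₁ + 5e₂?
8.24621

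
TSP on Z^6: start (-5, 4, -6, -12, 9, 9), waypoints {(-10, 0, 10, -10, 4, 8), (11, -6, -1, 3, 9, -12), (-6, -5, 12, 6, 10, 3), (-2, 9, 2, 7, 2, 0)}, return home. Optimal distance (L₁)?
226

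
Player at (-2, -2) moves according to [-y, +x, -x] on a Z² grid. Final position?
(-2, -3)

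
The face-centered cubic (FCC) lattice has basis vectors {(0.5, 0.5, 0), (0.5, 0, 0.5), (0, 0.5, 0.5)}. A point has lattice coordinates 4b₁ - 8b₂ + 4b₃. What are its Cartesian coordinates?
(-2, 4, -2)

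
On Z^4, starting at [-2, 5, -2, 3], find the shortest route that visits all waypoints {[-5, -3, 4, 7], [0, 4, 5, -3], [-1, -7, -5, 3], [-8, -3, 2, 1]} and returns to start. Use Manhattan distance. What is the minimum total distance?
86
(one optimal route: (-2, 5, -2, 3) → (0, 4, 5, -3) → (-5, -3, 4, 7) → (-8, -3, 2, 1) → (-1, -7, -5, 3) → (-2, 5, -2, 3))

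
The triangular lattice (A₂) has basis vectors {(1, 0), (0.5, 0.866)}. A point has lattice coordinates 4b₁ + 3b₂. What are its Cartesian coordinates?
(5.5, 2.598)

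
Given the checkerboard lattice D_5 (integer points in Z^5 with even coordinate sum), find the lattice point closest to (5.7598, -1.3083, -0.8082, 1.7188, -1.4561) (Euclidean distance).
(6, -1, -1, 2, -2)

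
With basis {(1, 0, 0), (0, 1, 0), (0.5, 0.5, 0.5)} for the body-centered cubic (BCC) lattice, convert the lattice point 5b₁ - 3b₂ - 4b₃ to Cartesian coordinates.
(3, -5, -2)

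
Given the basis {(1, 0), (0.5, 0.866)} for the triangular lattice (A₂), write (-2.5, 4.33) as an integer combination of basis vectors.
-5b₁ + 5b₂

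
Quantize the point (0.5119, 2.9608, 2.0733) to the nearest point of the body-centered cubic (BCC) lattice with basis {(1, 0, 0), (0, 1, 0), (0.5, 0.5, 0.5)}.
(1, 3, 2)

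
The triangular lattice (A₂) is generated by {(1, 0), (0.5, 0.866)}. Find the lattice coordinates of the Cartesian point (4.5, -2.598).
6b₁ - 3b₂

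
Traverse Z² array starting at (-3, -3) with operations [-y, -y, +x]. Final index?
(-2, -5)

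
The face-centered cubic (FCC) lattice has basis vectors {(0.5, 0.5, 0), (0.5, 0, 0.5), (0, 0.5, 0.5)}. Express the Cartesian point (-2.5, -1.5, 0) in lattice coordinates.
-4b₁ - b₂ + b₃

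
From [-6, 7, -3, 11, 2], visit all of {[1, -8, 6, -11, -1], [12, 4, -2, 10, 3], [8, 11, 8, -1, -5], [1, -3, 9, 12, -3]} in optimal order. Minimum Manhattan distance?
134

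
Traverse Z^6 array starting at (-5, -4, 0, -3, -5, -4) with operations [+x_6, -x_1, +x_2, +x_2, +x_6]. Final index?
(-6, -2, 0, -3, -5, -2)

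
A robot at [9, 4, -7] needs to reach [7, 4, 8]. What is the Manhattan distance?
17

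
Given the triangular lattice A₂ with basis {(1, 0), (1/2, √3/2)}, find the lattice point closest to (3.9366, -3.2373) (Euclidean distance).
(4, -3.464)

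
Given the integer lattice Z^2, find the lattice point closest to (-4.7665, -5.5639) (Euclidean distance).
(-5, -6)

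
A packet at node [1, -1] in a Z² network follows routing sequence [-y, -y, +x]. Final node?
(2, -3)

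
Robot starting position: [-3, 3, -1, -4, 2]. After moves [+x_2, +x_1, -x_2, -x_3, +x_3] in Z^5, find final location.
(-2, 3, -1, -4, 2)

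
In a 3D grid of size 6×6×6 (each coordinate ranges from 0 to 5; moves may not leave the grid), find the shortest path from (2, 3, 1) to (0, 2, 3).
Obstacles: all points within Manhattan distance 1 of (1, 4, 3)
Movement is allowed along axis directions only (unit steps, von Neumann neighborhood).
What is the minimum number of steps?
5
(one shortest path: (2, 3, 1) → (1, 3, 1) → (0, 3, 1) → (0, 2, 1) → (0, 2, 2) → (0, 2, 3))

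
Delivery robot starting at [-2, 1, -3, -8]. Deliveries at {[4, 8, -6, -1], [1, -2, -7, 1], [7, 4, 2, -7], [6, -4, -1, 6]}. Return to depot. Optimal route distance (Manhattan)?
100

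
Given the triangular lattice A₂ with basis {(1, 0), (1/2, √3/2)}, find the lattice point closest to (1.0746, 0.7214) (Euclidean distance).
(1.5, 0.866)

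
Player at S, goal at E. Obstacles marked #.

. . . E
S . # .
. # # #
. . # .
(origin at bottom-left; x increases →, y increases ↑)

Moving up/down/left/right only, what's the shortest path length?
4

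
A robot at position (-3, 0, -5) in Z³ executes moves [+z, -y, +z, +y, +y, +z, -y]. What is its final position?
(-3, 0, -2)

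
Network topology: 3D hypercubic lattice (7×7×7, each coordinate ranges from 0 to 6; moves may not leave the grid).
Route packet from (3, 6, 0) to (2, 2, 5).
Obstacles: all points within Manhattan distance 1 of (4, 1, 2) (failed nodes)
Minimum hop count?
10
(one shortest path: (3, 6, 0) → (2, 6, 0) → (2, 5, 0) → (2, 4, 0) → (2, 3, 0) → (2, 2, 0) → (2, 2, 1) → (2, 2, 2) → (2, 2, 3) → (2, 2, 4) → (2, 2, 5))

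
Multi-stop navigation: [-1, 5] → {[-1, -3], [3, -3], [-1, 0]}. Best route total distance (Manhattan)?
12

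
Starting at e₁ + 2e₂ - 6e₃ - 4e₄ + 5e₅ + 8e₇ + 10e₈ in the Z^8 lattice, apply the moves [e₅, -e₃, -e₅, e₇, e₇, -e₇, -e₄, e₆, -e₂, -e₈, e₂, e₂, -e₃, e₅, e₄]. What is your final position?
(1, 3, -8, -4, 6, 1, 9, 9)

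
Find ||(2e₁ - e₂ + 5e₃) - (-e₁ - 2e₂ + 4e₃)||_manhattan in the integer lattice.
5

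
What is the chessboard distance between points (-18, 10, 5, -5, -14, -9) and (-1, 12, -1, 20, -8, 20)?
29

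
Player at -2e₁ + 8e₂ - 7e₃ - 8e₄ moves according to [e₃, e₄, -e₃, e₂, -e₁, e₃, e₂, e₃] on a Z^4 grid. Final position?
(-3, 10, -5, -7)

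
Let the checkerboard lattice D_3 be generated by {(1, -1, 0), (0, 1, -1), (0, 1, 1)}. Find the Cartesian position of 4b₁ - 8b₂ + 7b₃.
(4, -5, 15)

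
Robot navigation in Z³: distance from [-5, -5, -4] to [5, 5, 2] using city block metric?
26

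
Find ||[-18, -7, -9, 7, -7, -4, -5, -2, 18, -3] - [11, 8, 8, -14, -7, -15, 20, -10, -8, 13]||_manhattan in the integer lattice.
168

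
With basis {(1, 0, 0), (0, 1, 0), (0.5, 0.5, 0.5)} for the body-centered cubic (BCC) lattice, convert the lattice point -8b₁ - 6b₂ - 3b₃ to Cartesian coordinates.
(-9.5, -7.5, -1.5)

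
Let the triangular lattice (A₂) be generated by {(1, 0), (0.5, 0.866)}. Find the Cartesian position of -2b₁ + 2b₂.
(-1, 1.732)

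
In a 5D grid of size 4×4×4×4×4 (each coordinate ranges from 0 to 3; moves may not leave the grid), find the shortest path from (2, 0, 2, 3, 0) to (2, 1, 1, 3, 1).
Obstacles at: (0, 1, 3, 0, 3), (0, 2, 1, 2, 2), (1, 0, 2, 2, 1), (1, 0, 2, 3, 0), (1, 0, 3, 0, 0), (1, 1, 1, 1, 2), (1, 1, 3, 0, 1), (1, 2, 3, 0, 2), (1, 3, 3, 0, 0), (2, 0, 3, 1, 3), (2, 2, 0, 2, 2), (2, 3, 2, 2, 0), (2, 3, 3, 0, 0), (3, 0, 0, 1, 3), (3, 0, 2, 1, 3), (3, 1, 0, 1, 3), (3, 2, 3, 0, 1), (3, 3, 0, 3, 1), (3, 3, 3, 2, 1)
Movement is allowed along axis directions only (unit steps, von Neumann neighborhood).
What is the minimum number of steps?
3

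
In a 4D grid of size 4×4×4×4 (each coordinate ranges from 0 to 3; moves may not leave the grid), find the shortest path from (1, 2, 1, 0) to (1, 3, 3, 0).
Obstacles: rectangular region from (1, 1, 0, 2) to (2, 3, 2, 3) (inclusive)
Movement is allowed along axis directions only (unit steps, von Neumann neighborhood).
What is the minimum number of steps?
3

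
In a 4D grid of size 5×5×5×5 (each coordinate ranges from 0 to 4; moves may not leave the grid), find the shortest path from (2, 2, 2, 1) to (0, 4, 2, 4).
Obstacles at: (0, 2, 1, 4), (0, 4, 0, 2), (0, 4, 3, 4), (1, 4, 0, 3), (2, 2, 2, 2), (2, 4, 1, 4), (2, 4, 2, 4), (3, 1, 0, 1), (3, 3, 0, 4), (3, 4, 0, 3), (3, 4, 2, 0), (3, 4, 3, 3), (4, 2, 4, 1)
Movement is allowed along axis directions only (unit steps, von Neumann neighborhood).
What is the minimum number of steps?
7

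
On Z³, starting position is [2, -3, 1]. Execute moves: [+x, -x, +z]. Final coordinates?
(2, -3, 2)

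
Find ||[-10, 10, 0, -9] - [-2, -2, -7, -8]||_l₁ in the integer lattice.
28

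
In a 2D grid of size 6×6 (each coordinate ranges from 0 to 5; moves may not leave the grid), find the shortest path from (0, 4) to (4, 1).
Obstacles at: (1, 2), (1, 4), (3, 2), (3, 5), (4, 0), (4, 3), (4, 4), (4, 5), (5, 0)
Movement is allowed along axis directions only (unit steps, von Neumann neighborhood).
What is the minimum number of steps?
7
(one shortest path: (0, 4) → (0, 3) → (1, 3) → (2, 3) → (2, 2) → (2, 1) → (3, 1) → (4, 1))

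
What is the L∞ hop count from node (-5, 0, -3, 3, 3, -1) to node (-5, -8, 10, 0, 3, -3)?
13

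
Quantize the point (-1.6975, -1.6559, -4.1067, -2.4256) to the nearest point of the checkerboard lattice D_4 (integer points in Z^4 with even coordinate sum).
(-2, -2, -4, -2)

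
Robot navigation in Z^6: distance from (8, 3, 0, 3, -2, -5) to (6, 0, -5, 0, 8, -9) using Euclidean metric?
12.7671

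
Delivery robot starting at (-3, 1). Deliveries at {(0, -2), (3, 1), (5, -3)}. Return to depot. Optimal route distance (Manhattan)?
24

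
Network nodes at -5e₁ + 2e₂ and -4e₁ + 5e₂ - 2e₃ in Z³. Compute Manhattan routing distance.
6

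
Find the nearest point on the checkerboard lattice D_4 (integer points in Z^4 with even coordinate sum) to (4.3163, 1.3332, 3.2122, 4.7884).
(4, 2, 3, 5)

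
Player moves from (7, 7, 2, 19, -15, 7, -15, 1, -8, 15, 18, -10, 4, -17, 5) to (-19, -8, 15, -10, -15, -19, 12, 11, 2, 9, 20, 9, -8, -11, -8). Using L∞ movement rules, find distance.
29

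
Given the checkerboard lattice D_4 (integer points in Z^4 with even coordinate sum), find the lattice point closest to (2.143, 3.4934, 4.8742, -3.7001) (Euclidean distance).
(2, 3, 5, -4)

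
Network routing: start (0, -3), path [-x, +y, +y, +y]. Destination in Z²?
(-1, 0)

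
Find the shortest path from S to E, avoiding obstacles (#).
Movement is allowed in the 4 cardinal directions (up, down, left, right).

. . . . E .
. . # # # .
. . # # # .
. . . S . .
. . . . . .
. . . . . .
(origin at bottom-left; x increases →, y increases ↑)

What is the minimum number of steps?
6
(one shortest path: (3, 2) → (4, 2) → (5, 2) → (5, 3) → (5, 4) → (5, 5) → (4, 5))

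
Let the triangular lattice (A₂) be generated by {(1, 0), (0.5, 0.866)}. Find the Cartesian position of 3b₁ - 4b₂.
(1, -3.464)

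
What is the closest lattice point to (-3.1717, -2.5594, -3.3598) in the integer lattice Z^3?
(-3, -3, -3)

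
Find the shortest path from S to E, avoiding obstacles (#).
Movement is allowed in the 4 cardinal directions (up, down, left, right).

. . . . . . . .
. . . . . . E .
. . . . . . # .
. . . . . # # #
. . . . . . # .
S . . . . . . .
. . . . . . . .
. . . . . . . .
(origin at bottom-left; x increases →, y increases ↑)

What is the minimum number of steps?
10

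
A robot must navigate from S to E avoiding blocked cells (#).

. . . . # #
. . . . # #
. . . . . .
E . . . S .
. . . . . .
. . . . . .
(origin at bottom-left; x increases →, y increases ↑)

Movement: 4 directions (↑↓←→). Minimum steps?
4
(one shortest path: (4, 2) → (3, 2) → (2, 2) → (1, 2) → (0, 2))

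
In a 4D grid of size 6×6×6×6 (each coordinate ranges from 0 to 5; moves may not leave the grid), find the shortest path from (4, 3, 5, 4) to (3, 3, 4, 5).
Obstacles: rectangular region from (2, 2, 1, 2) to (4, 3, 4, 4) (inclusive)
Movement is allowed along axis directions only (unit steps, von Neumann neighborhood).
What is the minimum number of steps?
3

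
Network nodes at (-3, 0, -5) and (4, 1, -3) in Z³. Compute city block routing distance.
10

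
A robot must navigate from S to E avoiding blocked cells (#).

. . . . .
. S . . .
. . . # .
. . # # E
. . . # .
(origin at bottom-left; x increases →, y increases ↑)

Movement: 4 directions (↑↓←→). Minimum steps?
5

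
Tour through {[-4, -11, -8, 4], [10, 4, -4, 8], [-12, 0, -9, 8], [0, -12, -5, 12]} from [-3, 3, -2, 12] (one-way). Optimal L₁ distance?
91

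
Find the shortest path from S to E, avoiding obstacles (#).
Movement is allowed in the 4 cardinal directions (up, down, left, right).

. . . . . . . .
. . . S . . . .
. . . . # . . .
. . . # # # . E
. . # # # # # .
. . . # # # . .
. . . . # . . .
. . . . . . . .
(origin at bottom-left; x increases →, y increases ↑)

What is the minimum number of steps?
6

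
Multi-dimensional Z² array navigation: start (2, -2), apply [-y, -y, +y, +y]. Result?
(2, -2)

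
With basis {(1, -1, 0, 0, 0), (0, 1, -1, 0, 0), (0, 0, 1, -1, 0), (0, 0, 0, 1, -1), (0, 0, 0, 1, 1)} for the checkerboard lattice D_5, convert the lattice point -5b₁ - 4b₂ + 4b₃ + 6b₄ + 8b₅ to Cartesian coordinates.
(-5, 1, 8, 10, 2)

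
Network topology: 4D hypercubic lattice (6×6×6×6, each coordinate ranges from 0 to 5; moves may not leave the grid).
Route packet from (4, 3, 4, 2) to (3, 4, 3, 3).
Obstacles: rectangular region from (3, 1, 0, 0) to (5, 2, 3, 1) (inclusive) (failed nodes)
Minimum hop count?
4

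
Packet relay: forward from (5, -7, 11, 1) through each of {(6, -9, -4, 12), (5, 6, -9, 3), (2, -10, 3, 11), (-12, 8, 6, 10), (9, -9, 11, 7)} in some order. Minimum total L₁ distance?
116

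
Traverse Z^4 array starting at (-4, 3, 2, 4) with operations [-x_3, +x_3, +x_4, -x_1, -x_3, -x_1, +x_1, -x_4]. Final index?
(-5, 3, 1, 4)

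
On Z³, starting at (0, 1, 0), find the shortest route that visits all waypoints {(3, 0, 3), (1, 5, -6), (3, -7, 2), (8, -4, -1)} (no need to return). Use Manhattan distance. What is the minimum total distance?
46
(one optimal route: (0, 1, 0) → (1, 5, -6) → (3, 0, 3) → (3, -7, 2) → (8, -4, -1))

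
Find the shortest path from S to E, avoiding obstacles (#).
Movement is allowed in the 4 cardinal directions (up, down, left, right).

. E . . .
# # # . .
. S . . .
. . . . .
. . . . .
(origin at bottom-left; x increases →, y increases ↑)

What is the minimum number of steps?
6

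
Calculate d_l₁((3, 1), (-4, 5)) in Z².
11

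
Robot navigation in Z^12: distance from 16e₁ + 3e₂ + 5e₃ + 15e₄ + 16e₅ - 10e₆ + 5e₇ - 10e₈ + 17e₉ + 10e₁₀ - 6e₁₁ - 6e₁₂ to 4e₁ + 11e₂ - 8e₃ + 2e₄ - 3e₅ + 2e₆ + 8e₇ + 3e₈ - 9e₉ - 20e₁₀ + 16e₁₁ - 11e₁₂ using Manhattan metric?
176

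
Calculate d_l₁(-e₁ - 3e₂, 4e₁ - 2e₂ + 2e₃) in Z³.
8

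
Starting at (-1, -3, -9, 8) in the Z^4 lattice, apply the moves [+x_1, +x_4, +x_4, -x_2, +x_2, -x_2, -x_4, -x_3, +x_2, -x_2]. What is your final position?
(0, -4, -10, 9)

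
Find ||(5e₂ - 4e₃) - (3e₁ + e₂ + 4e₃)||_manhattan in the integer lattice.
15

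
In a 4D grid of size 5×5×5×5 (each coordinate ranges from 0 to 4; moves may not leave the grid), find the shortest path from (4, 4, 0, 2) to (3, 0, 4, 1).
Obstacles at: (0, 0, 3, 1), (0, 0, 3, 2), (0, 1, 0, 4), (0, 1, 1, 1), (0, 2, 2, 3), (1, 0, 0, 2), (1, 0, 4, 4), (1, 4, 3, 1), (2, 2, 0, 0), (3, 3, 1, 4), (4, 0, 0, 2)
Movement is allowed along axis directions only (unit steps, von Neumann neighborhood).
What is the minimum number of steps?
10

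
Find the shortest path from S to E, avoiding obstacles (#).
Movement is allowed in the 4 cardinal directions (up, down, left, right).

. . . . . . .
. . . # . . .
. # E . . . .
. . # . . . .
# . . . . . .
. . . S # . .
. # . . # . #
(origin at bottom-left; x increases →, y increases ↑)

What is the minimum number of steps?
4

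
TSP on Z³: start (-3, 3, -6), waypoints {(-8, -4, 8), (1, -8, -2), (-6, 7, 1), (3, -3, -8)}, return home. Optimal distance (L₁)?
84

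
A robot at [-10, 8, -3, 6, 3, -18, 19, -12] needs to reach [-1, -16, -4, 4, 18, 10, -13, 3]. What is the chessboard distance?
32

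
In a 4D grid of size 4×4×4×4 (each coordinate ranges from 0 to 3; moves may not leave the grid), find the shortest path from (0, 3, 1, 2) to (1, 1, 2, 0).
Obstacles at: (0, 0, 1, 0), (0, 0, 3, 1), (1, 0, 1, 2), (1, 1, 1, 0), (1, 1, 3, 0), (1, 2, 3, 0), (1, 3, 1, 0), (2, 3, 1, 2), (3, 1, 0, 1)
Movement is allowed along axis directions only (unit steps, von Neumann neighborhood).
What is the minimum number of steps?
6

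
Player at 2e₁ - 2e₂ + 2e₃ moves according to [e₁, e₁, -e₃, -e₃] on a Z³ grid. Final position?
(4, -2, 0)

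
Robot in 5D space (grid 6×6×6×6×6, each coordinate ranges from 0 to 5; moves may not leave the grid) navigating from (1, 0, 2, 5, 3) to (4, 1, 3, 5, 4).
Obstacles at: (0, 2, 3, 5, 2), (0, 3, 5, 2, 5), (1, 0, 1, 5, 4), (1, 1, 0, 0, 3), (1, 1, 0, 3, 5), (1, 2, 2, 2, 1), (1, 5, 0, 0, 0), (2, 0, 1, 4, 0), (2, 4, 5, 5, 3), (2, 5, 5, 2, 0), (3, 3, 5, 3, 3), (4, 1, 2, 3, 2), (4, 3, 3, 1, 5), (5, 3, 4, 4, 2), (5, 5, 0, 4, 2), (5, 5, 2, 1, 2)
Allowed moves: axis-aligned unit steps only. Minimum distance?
6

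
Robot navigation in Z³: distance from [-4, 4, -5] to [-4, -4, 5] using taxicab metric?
18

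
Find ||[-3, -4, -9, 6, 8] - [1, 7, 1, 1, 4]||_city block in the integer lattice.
34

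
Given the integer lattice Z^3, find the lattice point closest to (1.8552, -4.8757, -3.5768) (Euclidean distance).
(2, -5, -4)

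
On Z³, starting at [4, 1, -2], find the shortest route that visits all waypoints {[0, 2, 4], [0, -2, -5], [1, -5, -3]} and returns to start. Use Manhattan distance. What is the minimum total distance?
40
(one optimal route: (4, 1, -2) → (0, 2, 4) → (0, -2, -5) → (1, -5, -3) → (4, 1, -2))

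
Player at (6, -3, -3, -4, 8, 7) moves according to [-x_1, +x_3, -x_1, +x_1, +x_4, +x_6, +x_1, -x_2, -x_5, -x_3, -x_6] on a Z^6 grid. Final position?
(6, -4, -3, -3, 7, 7)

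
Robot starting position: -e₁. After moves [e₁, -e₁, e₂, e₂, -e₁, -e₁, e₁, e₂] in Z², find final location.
(-2, 3)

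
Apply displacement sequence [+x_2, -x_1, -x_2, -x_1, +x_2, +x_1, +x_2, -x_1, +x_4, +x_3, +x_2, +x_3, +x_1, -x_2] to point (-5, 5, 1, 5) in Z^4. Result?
(-6, 7, 3, 6)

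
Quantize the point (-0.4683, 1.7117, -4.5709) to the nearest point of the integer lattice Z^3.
(0, 2, -5)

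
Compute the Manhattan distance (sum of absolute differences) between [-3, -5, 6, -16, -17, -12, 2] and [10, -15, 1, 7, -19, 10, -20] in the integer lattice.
97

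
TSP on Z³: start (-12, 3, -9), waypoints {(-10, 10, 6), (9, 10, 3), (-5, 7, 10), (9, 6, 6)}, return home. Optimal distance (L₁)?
102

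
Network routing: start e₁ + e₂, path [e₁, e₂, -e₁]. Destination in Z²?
(1, 2)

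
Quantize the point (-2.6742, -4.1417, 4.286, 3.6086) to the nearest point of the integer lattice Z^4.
(-3, -4, 4, 4)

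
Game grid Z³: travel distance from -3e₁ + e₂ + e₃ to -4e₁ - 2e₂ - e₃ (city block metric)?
6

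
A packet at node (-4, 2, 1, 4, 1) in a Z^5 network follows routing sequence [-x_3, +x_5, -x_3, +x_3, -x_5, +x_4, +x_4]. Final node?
(-4, 2, 0, 6, 1)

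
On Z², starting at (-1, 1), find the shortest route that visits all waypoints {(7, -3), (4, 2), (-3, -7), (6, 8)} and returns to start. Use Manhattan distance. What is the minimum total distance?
50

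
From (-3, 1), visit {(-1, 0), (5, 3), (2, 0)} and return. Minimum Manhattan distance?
22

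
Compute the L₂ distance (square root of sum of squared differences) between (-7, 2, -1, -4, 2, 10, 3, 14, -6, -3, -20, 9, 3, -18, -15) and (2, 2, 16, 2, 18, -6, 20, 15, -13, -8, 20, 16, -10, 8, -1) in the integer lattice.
63.0238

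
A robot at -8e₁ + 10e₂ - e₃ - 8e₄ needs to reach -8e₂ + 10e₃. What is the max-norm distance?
18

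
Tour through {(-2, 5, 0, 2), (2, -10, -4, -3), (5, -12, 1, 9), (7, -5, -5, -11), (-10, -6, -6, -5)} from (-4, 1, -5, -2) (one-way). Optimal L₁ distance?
113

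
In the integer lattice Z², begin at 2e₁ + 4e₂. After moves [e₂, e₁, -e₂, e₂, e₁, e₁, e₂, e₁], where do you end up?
(6, 6)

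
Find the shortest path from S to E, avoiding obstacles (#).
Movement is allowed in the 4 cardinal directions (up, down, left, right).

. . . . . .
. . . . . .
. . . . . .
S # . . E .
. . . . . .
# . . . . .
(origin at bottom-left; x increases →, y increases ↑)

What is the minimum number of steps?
6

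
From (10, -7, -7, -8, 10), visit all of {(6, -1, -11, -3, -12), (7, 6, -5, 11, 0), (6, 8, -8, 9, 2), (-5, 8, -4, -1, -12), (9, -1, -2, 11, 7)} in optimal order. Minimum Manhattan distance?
130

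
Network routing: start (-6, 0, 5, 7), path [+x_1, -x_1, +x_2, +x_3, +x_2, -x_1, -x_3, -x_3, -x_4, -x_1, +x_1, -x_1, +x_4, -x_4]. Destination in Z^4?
(-8, 2, 4, 6)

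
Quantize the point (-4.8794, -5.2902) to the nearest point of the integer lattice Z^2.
(-5, -5)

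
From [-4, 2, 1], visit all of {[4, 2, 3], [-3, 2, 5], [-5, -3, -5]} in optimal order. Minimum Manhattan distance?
36
(one optimal route: (-4, 2, 1) → (4, 2, 3) → (-3, 2, 5) → (-5, -3, -5))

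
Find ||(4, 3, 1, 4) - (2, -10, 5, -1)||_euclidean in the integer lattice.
14.6287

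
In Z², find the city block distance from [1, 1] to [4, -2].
6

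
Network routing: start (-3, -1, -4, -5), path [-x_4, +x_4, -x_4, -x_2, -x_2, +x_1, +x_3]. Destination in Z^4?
(-2, -3, -3, -6)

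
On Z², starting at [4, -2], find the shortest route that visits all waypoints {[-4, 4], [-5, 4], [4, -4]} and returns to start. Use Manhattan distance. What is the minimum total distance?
34
(one optimal route: (4, -2) → (-4, 4) → (-5, 4) → (4, -4) → (4, -2))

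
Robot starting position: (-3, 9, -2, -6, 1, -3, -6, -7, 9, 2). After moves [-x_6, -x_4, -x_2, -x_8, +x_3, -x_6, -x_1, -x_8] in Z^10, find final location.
(-4, 8, -1, -7, 1, -5, -6, -9, 9, 2)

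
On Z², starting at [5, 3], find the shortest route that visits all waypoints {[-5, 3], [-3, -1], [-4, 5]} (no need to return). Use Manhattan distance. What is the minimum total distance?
20
(one optimal route: (5, 3) → (-5, 3) → (-4, 5) → (-3, -1))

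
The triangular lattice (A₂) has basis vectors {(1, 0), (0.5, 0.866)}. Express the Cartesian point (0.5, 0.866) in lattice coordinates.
b₂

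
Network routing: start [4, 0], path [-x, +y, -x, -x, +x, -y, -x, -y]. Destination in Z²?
(1, -1)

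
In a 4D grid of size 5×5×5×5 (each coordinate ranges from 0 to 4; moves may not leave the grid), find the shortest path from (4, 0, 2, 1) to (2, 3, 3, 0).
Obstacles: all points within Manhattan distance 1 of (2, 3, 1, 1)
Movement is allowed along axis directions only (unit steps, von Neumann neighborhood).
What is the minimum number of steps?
7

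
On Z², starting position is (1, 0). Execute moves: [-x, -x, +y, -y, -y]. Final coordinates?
(-1, -1)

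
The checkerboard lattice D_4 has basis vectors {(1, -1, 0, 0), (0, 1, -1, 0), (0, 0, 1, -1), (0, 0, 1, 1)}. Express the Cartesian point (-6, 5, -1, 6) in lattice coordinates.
-6b₁ - b₂ - 4b₃ + 2b₄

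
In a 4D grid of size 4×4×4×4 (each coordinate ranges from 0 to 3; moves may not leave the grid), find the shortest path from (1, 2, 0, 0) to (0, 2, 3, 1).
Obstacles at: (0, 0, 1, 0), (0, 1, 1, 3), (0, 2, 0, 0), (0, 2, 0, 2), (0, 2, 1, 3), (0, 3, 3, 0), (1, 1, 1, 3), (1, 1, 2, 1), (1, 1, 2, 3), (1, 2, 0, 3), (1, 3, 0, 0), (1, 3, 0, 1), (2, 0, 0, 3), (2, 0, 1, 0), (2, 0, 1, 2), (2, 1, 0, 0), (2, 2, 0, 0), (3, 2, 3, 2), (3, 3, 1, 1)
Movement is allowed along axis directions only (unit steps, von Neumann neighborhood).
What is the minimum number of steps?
5
(one shortest path: (1, 2, 0, 0) → (1, 2, 1, 0) → (0, 2, 1, 0) → (0, 2, 2, 0) → (0, 2, 3, 0) → (0, 2, 3, 1))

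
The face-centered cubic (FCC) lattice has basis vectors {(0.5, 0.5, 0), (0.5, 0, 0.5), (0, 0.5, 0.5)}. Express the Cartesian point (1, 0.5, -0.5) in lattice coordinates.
2b₁ - b₃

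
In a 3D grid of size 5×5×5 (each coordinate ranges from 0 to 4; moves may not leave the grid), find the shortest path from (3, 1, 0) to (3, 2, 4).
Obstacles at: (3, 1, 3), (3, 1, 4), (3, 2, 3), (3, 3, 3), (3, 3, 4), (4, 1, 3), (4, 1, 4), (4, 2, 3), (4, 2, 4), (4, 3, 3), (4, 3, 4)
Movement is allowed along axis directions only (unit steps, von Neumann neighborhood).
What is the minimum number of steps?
7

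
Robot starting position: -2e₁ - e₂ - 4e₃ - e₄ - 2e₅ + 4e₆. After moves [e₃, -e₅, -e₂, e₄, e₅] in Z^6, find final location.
(-2, -2, -3, 0, -2, 4)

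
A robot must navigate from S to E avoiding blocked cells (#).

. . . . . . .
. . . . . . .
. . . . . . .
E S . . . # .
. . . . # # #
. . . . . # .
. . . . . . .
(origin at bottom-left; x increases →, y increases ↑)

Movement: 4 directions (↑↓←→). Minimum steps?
1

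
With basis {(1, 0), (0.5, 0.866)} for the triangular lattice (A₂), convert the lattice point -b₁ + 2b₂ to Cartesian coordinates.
(0, 1.732)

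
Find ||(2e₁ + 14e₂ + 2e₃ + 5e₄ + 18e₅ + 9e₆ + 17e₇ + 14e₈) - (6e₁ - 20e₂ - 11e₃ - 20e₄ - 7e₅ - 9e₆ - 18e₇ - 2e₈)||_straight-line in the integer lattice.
66.3023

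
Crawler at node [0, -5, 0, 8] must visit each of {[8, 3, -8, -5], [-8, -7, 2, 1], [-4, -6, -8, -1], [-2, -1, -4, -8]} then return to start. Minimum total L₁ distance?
108
(one optimal route: (0, -5, 0, 8) → (-8, -7, 2, 1) → (-4, -6, -8, -1) → (8, 3, -8, -5) → (-2, -1, -4, -8) → (0, -5, 0, 8))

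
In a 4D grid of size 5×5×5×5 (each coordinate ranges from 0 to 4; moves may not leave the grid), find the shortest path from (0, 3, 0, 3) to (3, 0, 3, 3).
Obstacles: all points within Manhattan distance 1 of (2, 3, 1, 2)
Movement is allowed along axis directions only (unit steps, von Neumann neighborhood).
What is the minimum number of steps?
9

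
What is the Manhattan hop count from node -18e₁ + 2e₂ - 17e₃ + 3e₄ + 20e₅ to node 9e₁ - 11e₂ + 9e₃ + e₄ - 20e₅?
108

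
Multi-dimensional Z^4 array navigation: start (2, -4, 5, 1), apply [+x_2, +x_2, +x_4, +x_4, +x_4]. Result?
(2, -2, 5, 4)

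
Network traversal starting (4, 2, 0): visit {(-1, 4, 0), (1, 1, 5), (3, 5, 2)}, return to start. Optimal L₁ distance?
32
(one optimal route: (4, 2, 0) → (-1, 4, 0) → (1, 1, 5) → (3, 5, 2) → (4, 2, 0))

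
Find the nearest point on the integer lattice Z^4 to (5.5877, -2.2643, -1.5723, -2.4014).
(6, -2, -2, -2)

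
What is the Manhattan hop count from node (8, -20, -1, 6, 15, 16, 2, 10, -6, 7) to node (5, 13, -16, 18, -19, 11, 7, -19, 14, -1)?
164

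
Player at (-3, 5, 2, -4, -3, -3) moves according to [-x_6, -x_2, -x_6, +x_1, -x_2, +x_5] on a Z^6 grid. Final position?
(-2, 3, 2, -4, -2, -5)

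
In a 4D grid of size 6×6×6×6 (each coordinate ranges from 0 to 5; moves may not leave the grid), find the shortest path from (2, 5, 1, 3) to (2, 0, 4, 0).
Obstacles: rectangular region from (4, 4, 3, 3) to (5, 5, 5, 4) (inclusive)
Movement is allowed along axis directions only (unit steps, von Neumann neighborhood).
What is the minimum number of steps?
11
(one shortest path: (2, 5, 1, 3) → (2, 4, 1, 3) → (2, 3, 1, 3) → (2, 2, 1, 3) → (2, 1, 1, 3) → (2, 0, 1, 3) → (2, 0, 2, 3) → (2, 0, 3, 3) → (2, 0, 4, 3) → (2, 0, 4, 2) → (2, 0, 4, 1) → (2, 0, 4, 0))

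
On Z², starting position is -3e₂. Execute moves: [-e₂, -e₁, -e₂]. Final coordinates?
(-1, -5)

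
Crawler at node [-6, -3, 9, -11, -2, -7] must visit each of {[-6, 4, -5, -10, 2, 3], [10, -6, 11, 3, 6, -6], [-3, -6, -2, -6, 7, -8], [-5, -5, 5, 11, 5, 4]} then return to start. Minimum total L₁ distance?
192
(one optimal route: (-6, -3, 9, -11, -2, -7) → (-6, 4, -5, -10, 2, 3) → (-5, -5, 5, 11, 5, 4) → (10, -6, 11, 3, 6, -6) → (-3, -6, -2, -6, 7, -8) → (-6, -3, 9, -11, -2, -7))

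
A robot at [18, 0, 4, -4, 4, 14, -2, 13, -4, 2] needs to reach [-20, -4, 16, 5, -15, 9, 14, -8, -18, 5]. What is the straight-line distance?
54.5252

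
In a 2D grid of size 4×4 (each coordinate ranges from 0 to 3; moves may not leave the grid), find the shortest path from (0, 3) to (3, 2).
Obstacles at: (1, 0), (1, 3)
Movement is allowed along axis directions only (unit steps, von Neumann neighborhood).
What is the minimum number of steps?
4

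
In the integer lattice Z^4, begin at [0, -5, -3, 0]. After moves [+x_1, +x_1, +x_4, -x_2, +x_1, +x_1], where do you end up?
(4, -6, -3, 1)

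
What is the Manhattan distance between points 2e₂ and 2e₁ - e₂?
5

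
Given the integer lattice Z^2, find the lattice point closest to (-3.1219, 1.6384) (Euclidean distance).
(-3, 2)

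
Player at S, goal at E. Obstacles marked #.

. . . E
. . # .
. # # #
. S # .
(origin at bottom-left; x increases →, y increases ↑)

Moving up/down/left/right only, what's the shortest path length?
7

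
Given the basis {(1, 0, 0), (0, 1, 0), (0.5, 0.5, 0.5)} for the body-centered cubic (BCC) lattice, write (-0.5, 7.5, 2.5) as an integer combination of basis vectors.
-3b₁ + 5b₂ + 5b₃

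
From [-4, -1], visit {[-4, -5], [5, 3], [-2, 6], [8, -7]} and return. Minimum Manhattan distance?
50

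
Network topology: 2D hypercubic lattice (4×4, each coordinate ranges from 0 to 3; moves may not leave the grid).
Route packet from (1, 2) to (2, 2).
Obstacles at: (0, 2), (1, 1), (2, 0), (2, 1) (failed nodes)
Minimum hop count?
1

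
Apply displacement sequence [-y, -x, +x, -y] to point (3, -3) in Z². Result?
(3, -5)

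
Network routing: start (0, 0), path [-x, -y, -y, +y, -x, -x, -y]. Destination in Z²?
(-3, -2)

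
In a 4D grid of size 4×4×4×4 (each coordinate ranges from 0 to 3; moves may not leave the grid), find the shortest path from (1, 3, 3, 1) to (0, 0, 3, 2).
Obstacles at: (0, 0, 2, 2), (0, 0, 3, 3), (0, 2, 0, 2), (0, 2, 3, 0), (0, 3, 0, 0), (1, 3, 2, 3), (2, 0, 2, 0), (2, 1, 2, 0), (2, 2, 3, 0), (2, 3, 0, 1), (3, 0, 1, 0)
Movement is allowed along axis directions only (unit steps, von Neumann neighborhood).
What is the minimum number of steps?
5
(one shortest path: (1, 3, 3, 1) → (0, 3, 3, 1) → (0, 2, 3, 1) → (0, 1, 3, 1) → (0, 0, 3, 1) → (0, 0, 3, 2))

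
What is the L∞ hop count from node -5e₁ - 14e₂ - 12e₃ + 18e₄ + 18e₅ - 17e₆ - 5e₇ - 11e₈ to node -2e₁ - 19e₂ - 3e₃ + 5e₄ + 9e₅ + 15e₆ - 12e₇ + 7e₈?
32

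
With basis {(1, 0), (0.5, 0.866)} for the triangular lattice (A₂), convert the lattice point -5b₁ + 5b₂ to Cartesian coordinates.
(-2.5, 4.33)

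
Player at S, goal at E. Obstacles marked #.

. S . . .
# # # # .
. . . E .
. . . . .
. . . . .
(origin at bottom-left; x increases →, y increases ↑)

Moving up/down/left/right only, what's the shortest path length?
6
(one shortest path: (1, 4) → (2, 4) → (3, 4) → (4, 4) → (4, 3) → (4, 2) → (3, 2))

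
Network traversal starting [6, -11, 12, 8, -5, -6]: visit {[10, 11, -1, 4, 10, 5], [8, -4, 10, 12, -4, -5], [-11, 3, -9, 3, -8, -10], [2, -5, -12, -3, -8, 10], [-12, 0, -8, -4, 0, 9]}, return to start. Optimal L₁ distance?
278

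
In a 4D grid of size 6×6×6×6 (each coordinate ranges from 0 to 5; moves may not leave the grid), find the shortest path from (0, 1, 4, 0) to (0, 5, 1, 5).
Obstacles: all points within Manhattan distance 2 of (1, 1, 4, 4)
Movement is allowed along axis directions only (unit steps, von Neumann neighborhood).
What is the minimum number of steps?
12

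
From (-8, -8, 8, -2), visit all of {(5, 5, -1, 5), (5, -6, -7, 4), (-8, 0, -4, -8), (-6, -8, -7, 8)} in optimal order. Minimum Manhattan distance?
90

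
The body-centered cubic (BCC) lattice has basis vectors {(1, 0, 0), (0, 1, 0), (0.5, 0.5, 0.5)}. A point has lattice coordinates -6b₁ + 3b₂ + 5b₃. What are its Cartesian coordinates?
(-3.5, 5.5, 2.5)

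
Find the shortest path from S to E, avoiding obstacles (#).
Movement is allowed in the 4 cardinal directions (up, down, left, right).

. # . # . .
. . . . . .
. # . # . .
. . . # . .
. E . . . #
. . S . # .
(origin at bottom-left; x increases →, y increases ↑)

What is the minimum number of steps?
2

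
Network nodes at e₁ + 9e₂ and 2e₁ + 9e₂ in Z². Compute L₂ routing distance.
1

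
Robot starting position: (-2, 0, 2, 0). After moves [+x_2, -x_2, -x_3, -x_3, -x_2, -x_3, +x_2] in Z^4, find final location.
(-2, 0, -1, 0)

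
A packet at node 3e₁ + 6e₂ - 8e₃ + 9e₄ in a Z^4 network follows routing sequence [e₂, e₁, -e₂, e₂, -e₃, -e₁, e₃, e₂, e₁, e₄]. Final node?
(4, 8, -8, 10)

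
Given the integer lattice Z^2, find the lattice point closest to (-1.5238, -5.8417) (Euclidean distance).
(-2, -6)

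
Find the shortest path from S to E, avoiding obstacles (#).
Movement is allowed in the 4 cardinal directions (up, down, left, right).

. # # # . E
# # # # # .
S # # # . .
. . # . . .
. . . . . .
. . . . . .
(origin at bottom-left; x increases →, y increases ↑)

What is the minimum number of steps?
11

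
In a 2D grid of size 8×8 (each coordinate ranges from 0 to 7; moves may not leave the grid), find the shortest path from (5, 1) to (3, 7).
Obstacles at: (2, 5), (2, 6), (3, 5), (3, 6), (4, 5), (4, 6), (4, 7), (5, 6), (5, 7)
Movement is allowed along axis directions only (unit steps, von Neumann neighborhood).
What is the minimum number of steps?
12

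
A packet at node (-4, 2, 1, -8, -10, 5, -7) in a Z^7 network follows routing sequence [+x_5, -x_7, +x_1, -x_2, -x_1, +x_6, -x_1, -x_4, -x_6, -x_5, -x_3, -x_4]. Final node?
(-5, 1, 0, -10, -10, 5, -8)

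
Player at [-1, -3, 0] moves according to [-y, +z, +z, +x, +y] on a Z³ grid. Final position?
(0, -3, 2)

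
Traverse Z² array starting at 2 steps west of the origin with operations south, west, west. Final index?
(-4, -1)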